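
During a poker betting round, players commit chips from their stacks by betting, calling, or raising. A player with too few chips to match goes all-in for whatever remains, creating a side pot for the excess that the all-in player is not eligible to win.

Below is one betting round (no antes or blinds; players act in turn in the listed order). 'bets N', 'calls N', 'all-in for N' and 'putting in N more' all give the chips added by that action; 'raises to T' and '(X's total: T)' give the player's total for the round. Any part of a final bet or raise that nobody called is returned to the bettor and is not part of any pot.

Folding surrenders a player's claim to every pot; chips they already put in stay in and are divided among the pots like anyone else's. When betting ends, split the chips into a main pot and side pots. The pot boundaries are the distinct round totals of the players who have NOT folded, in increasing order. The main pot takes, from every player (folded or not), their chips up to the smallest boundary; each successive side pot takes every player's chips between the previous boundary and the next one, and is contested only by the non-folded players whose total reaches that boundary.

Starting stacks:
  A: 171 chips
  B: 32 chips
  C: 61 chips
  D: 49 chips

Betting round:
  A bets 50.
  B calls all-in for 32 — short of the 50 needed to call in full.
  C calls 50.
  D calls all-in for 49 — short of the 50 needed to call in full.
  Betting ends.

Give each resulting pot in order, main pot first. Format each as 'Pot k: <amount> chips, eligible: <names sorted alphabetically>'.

Contributions: A=50, B=32, C=50, D=49
Pot levels (distinct totals of non-folded players): 32, 49, 50
Layer 1-32: 32 each from A, B, C, D = 32*4 = 128 chips; eligible A, B, C, D
Layer 33-49: 17 each from A, C, D = 17*3 = 51 chips; eligible A, C, D
Layer 50-50: 1 each from A, C = 1*2 = 2 chips; eligible A, C

Pot 1: 128 chips, eligible: A, B, C, D
Pot 2: 51 chips, eligible: A, C, D
Pot 3: 2 chips, eligible: A, C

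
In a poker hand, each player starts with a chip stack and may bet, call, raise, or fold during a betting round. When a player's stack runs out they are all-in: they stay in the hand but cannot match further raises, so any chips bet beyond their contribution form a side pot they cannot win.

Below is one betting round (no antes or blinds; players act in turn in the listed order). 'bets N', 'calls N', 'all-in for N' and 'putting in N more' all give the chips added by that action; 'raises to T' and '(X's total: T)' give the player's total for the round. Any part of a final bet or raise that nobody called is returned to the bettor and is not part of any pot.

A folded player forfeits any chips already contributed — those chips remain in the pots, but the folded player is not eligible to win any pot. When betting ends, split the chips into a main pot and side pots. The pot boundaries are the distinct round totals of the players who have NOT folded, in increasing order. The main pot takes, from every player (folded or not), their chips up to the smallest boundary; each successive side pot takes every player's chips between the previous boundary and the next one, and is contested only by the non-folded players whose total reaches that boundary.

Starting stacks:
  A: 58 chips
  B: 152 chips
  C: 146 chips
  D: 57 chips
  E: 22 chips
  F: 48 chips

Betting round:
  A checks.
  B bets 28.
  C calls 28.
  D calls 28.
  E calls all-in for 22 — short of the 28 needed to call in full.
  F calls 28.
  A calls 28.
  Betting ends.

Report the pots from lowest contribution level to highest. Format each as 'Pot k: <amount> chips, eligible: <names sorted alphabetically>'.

Pot 1: 132 chips, eligible: A, B, C, D, E, F
Pot 2: 30 chips, eligible: A, B, C, D, F

Derivation:
Contributions: A=28, B=28, C=28, D=28, E=22, F=28
Pot levels (distinct totals of non-folded players): 22, 28
Layer 1-22: 22 each from A, B, C, D, E, F = 22*6 = 132 chips; eligible A, B, C, D, E, F
Layer 23-28: 6 each from A, B, C, D, F = 6*5 = 30 chips; eligible A, B, C, D, F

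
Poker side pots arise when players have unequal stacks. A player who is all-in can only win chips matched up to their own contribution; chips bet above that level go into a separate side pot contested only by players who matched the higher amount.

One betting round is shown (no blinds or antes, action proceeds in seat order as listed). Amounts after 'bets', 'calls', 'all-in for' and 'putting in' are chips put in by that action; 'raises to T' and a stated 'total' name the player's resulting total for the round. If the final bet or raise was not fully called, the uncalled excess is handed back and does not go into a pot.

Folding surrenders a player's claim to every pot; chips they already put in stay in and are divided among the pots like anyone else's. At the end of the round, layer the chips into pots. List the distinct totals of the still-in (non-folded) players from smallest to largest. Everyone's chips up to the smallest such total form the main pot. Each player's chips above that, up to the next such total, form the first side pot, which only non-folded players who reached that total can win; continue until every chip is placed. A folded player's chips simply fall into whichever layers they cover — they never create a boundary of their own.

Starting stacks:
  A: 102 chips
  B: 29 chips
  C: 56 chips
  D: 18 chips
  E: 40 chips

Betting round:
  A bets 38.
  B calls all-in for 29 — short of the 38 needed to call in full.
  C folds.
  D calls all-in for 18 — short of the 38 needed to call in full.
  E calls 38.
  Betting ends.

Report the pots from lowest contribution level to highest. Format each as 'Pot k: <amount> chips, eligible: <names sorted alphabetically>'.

Contributions: A=38, B=29, D=18, E=38
Folded: C
Pot levels (distinct totals of non-folded players): 18, 29, 38
Layer 1-18: 18 each from A, B, D, E = 18*4 = 72 chips; eligible A, B, D, E
Layer 19-29: 11 each from A, B, E = 11*3 = 33 chips; eligible A, B, E
Layer 30-38: 9 each from A, E = 9*2 = 18 chips; eligible A, E

Pot 1: 72 chips, eligible: A, B, D, E
Pot 2: 33 chips, eligible: A, B, E
Pot 3: 18 chips, eligible: A, E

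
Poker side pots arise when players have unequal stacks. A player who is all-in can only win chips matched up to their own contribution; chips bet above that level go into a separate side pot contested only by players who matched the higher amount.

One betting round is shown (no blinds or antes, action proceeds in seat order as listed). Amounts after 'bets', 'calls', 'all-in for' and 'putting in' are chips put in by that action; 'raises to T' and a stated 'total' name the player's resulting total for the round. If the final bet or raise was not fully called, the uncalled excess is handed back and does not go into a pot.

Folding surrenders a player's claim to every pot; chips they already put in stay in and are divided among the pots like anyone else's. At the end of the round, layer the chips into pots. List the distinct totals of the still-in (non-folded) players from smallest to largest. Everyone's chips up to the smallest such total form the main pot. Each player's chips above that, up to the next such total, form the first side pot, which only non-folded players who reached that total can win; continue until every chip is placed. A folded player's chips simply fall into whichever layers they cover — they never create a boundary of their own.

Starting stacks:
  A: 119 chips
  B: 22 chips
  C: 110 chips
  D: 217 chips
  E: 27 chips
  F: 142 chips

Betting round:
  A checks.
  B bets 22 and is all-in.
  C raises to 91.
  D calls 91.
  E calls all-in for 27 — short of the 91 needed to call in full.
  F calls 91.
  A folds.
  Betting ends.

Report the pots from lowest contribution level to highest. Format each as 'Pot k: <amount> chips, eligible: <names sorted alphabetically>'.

Contributions: B=22, C=91, D=91, E=27, F=91
Folded: A
Pot levels (distinct totals of non-folded players): 22, 27, 91
Layer 1-22: 22 each from B, C, D, E, F = 22*5 = 110 chips; eligible B, C, D, E, F
Layer 23-27: 5 each from C, D, E, F = 5*4 = 20 chips; eligible C, D, E, F
Layer 28-91: 64 each from C, D, F = 64*3 = 192 chips; eligible C, D, F

Pot 1: 110 chips, eligible: B, C, D, E, F
Pot 2: 20 chips, eligible: C, D, E, F
Pot 3: 192 chips, eligible: C, D, F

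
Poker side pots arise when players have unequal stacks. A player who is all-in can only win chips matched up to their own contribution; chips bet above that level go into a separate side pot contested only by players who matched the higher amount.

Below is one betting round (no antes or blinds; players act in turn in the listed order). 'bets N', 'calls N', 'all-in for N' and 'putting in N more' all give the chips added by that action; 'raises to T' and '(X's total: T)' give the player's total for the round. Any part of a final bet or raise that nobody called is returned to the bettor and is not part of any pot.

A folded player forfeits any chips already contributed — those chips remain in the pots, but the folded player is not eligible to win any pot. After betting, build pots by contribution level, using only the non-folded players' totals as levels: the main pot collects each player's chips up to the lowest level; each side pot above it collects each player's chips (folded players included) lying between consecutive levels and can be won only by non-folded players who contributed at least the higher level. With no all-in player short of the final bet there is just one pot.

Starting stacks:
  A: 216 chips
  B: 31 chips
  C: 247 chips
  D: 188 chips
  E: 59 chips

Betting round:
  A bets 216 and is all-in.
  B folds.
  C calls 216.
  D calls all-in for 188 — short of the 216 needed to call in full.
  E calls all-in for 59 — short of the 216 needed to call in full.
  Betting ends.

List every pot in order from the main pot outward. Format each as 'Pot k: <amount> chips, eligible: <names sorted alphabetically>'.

Pot 1: 236 chips, eligible: A, C, D, E
Pot 2: 387 chips, eligible: A, C, D
Pot 3: 56 chips, eligible: A, C

Derivation:
Contributions: A=216, C=216, D=188, E=59
Folded: B
Pot levels (distinct totals of non-folded players): 59, 188, 216
Layer 1-59: 59 each from A, C, D, E = 59*4 = 236 chips; eligible A, C, D, E
Layer 60-188: 129 each from A, C, D = 129*3 = 387 chips; eligible A, C, D
Layer 189-216: 28 each from A, C = 28*2 = 56 chips; eligible A, C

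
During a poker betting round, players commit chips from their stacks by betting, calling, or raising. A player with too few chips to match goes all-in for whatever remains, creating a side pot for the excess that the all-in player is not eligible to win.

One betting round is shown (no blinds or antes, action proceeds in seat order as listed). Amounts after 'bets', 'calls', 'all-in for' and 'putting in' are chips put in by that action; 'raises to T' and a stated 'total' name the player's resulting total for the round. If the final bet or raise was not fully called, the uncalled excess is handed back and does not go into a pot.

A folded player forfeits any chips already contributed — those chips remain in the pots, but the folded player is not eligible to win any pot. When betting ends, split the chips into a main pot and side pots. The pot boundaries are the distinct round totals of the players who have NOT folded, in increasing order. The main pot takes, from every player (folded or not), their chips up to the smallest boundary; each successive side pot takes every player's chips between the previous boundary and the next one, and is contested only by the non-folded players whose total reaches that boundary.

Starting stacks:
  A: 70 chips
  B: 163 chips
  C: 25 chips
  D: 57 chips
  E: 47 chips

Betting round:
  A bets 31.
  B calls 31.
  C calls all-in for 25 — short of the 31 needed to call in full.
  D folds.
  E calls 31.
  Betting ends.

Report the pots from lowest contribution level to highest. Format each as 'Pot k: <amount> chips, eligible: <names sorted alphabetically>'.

Contributions: A=31, B=31, C=25, E=31
Folded: D
Pot levels (distinct totals of non-folded players): 25, 31
Layer 1-25: 25 each from A, B, C, E = 25*4 = 100 chips; eligible A, B, C, E
Layer 26-31: 6 each from A, B, E = 6*3 = 18 chips; eligible A, B, E

Pot 1: 100 chips, eligible: A, B, C, E
Pot 2: 18 chips, eligible: A, B, E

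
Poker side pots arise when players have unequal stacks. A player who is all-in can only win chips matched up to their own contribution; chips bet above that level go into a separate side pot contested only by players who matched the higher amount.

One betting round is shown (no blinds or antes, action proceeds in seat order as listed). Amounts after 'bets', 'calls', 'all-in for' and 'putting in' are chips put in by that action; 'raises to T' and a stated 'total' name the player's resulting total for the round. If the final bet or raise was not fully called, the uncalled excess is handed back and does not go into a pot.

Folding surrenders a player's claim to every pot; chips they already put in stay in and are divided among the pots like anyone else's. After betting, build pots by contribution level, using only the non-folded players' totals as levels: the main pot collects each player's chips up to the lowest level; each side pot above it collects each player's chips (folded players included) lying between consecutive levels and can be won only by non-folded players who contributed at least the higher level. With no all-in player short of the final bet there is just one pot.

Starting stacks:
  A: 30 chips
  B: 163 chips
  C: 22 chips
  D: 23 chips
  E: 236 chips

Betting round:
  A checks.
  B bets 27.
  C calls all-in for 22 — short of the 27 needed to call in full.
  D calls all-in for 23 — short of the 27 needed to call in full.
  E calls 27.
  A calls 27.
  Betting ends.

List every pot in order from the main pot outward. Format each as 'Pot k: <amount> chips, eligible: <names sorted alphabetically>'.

Contributions: A=27, B=27, C=22, D=23, E=27
Pot levels (distinct totals of non-folded players): 22, 23, 27
Layer 1-22: 22 each from A, B, C, D, E = 22*5 = 110 chips; eligible A, B, C, D, E
Layer 23-23: 1 each from A, B, D, E = 1*4 = 4 chips; eligible A, B, D, E
Layer 24-27: 4 each from A, B, E = 4*3 = 12 chips; eligible A, B, E

Pot 1: 110 chips, eligible: A, B, C, D, E
Pot 2: 4 chips, eligible: A, B, D, E
Pot 3: 12 chips, eligible: A, B, E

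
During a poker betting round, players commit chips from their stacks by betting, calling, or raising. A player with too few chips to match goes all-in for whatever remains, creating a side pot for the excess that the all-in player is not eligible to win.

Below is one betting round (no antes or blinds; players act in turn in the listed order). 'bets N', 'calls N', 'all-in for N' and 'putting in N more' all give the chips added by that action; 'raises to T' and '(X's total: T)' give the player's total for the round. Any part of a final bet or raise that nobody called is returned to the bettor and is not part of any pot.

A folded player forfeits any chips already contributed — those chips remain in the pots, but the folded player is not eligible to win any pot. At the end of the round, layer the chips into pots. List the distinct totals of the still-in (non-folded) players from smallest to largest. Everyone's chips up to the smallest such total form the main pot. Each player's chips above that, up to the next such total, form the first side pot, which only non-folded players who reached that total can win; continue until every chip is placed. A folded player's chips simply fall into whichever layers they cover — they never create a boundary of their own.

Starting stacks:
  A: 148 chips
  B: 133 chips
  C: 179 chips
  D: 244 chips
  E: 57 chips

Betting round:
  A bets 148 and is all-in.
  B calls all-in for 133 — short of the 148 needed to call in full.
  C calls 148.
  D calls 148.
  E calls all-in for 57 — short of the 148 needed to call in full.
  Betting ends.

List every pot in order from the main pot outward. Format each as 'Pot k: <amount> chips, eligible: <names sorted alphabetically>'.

Contributions: A=148, B=133, C=148, D=148, E=57
Pot levels (distinct totals of non-folded players): 57, 133, 148
Layer 1-57: 57 each from A, B, C, D, E = 57*5 = 285 chips; eligible A, B, C, D, E
Layer 58-133: 76 each from A, B, C, D = 76*4 = 304 chips; eligible A, B, C, D
Layer 134-148: 15 each from A, C, D = 15*3 = 45 chips; eligible A, C, D

Pot 1: 285 chips, eligible: A, B, C, D, E
Pot 2: 304 chips, eligible: A, B, C, D
Pot 3: 45 chips, eligible: A, C, D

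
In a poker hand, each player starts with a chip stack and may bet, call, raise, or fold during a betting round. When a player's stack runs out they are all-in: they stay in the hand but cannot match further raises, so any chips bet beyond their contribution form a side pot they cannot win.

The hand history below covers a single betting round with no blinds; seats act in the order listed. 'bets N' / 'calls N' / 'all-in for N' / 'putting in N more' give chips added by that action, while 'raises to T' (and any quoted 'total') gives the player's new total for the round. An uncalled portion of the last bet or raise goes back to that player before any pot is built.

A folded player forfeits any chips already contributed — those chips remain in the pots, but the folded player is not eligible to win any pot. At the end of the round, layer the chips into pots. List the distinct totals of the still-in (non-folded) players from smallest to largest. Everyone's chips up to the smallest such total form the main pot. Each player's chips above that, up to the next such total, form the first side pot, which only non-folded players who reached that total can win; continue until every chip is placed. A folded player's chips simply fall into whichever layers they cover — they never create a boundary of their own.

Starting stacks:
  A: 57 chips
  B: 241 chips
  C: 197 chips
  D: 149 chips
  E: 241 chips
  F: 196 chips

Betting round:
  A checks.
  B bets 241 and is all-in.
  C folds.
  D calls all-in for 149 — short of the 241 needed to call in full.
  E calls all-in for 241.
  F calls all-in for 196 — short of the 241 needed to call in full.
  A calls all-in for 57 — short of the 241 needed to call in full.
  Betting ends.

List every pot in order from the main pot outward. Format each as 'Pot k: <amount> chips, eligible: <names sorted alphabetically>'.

Pot 1: 285 chips, eligible: A, B, D, E, F
Pot 2: 368 chips, eligible: B, D, E, F
Pot 3: 141 chips, eligible: B, E, F
Pot 4: 90 chips, eligible: B, E

Derivation:
Contributions: A=57, B=241, D=149, E=241, F=196
Folded: C
Pot levels (distinct totals of non-folded players): 57, 149, 196, 241
Layer 1-57: 57 each from A, B, D, E, F = 57*5 = 285 chips; eligible A, B, D, E, F
Layer 58-149: 92 each from B, D, E, F = 92*4 = 368 chips; eligible B, D, E, F
Layer 150-196: 47 each from B, E, F = 47*3 = 141 chips; eligible B, E, F
Layer 197-241: 45 each from B, E = 45*2 = 90 chips; eligible B, E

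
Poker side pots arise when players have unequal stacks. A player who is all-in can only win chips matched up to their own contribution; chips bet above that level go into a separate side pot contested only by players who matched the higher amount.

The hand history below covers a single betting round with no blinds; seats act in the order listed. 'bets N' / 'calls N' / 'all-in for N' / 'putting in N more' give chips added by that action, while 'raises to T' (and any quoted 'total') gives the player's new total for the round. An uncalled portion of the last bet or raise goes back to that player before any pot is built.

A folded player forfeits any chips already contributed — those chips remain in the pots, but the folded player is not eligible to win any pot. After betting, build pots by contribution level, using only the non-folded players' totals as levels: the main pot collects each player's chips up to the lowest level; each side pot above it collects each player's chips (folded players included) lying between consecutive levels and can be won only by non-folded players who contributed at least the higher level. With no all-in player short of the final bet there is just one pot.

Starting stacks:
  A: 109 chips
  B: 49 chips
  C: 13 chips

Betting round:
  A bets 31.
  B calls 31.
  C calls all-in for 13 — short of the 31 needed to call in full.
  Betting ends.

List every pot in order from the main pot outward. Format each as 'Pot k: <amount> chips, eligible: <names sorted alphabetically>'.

Pot 1: 39 chips, eligible: A, B, C
Pot 2: 36 chips, eligible: A, B

Derivation:
Contributions: A=31, B=31, C=13
Pot levels (distinct totals of non-folded players): 13, 31
Layer 1-13: 13 each from A, B, C = 13*3 = 39 chips; eligible A, B, C
Layer 14-31: 18 each from A, B = 18*2 = 36 chips; eligible A, B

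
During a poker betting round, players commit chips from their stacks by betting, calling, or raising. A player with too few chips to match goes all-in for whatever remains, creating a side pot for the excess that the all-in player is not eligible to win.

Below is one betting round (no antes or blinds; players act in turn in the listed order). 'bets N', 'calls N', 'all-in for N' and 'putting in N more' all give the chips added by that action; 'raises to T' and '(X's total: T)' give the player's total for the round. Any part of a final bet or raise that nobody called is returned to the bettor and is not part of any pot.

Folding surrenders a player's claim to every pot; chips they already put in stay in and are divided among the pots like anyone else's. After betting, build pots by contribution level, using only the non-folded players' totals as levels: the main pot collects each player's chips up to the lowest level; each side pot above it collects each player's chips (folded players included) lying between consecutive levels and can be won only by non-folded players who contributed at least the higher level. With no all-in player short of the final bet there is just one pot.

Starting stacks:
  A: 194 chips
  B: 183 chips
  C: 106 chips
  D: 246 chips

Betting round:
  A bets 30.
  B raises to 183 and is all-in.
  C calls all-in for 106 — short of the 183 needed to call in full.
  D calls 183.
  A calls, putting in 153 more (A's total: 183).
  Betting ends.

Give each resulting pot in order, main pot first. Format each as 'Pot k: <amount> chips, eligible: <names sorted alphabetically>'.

Contributions: A=183, B=183, C=106, D=183
Pot levels (distinct totals of non-folded players): 106, 183
Layer 1-106: 106 each from A, B, C, D = 106*4 = 424 chips; eligible A, B, C, D
Layer 107-183: 77 each from A, B, D = 77*3 = 231 chips; eligible A, B, D

Pot 1: 424 chips, eligible: A, B, C, D
Pot 2: 231 chips, eligible: A, B, D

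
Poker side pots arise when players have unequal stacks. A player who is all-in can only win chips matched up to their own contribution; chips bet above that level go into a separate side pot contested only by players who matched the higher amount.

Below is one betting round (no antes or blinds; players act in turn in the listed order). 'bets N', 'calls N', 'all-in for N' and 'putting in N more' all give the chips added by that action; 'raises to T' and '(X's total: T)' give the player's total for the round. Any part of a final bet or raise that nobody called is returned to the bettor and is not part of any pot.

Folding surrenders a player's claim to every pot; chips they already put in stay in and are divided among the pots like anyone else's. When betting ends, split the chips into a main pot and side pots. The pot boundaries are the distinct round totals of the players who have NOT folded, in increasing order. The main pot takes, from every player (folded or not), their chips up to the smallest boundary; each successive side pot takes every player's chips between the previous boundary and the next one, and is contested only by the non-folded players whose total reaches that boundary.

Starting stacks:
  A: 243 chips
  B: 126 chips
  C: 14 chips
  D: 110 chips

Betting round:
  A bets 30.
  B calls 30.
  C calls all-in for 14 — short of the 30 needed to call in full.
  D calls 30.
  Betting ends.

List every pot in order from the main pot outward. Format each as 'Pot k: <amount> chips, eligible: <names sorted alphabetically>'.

Contributions: A=30, B=30, C=14, D=30
Pot levels (distinct totals of non-folded players): 14, 30
Layer 1-14: 14 each from A, B, C, D = 14*4 = 56 chips; eligible A, B, C, D
Layer 15-30: 16 each from A, B, D = 16*3 = 48 chips; eligible A, B, D

Pot 1: 56 chips, eligible: A, B, C, D
Pot 2: 48 chips, eligible: A, B, D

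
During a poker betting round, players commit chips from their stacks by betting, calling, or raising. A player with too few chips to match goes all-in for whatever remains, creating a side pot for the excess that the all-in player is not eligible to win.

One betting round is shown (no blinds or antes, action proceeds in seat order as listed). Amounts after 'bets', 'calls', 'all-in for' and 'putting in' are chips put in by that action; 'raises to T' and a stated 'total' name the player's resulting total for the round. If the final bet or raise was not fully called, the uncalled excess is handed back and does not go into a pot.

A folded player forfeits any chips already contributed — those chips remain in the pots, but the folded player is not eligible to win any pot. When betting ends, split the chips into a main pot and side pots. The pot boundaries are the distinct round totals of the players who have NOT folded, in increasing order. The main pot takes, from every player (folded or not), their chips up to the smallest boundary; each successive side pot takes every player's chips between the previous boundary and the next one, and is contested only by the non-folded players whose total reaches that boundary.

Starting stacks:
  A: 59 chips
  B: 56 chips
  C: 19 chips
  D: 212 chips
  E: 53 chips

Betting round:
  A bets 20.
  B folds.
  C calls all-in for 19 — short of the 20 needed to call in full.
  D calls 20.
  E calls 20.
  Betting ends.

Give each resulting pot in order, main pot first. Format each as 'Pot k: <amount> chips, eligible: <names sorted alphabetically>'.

Pot 1: 76 chips, eligible: A, C, D, E
Pot 2: 3 chips, eligible: A, D, E

Derivation:
Contributions: A=20, C=19, D=20, E=20
Folded: B
Pot levels (distinct totals of non-folded players): 19, 20
Layer 1-19: 19 each from A, C, D, E = 19*4 = 76 chips; eligible A, C, D, E
Layer 20-20: 1 each from A, D, E = 1*3 = 3 chips; eligible A, D, E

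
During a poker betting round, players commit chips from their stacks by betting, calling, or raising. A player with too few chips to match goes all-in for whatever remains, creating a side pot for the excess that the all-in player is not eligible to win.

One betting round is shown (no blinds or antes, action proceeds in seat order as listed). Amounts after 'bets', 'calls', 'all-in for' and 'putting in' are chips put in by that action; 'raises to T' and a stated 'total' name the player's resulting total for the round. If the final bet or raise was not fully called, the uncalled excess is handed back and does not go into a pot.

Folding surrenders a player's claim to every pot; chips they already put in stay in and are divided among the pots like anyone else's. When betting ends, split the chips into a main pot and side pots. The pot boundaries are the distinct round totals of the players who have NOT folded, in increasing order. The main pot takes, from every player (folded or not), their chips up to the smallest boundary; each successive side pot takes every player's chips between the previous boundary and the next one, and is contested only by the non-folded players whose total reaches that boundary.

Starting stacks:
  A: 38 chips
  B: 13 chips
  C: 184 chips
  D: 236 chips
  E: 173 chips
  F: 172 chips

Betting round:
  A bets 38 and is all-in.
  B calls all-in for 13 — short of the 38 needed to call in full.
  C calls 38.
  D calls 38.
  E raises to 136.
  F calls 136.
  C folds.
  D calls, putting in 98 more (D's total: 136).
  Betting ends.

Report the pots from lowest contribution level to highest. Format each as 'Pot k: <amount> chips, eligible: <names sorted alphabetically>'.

Pot 1: 78 chips, eligible: A, B, D, E, F
Pot 2: 125 chips, eligible: A, D, E, F
Pot 3: 294 chips, eligible: D, E, F

Derivation:
Contributions: A=38, B=13, C=38, D=136, E=136, F=136
Folded: C
Pot levels (distinct totals of non-folded players): 13, 38, 136
Layer 1-13: 13 each from A, B, C, D, E, F = 13*6 = 78 chips; eligible A, B, D, E, F
Layer 14-38: 25 each from A, C, D, E, F = 25*5 = 125 chips; eligible A, D, E, F
Layer 39-136: 98 each from D, E, F = 98*3 = 294 chips; eligible D, E, F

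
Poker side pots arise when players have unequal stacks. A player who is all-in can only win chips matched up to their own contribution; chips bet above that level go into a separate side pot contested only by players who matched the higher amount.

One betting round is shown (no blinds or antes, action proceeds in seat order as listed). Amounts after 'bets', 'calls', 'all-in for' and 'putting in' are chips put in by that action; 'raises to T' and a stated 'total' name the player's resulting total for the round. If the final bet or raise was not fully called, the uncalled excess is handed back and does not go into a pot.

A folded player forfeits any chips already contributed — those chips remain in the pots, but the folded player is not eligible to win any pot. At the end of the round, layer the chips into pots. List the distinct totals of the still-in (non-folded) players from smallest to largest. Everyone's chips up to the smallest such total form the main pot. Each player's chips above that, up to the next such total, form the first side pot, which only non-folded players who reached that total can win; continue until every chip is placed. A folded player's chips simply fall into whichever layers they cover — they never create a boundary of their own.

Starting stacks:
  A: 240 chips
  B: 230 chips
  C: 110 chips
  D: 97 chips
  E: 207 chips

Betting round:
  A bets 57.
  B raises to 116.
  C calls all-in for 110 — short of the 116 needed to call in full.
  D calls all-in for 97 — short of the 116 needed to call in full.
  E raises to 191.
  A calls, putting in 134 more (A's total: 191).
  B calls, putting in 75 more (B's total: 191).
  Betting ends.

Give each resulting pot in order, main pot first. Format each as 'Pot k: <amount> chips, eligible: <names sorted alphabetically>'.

Contributions: A=191, B=191, C=110, D=97, E=191
Pot levels (distinct totals of non-folded players): 97, 110, 191
Layer 1-97: 97 each from A, B, C, D, E = 97*5 = 485 chips; eligible A, B, C, D, E
Layer 98-110: 13 each from A, B, C, E = 13*4 = 52 chips; eligible A, B, C, E
Layer 111-191: 81 each from A, B, E = 81*3 = 243 chips; eligible A, B, E

Pot 1: 485 chips, eligible: A, B, C, D, E
Pot 2: 52 chips, eligible: A, B, C, E
Pot 3: 243 chips, eligible: A, B, E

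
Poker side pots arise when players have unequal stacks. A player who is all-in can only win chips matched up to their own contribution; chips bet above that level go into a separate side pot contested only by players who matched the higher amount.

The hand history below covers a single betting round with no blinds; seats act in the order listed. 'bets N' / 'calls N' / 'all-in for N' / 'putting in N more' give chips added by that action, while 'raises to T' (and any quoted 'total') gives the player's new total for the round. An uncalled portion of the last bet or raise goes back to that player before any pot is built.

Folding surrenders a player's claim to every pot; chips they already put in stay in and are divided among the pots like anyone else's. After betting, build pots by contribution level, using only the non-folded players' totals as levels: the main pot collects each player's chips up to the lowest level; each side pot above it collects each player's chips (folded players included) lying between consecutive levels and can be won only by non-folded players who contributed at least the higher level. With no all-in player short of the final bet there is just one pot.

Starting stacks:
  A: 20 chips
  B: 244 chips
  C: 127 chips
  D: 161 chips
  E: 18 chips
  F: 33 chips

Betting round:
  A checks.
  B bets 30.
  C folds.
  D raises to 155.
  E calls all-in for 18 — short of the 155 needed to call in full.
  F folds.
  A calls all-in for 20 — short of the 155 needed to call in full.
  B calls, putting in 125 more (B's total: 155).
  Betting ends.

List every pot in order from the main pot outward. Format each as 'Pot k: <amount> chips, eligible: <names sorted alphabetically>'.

Pot 1: 72 chips, eligible: A, B, D, E
Pot 2: 6 chips, eligible: A, B, D
Pot 3: 270 chips, eligible: B, D

Derivation:
Contributions: A=20, B=155, D=155, E=18
Folded: C, F
Pot levels (distinct totals of non-folded players): 18, 20, 155
Layer 1-18: 18 each from A, B, D, E = 18*4 = 72 chips; eligible A, B, D, E
Layer 19-20: 2 each from A, B, D = 2*3 = 6 chips; eligible A, B, D
Layer 21-155: 135 each from B, D = 135*2 = 270 chips; eligible B, D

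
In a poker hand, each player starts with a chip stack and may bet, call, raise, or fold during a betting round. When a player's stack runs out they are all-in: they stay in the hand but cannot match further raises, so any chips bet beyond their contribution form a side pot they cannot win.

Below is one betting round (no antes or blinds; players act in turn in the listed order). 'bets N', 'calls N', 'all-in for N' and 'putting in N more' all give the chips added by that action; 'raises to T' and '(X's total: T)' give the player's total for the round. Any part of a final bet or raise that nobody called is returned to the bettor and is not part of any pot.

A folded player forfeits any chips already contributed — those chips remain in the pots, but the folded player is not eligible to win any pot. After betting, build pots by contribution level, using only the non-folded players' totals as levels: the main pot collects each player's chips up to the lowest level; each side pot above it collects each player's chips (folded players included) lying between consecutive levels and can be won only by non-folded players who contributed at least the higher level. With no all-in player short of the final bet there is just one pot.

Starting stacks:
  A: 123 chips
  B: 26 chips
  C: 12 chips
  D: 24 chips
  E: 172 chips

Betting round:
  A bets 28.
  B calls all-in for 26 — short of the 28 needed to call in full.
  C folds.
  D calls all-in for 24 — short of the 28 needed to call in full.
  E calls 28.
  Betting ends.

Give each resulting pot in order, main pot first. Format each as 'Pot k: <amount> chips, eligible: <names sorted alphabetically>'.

Contributions: A=28, B=26, D=24, E=28
Folded: C
Pot levels (distinct totals of non-folded players): 24, 26, 28
Layer 1-24: 24 each from A, B, D, E = 24*4 = 96 chips; eligible A, B, D, E
Layer 25-26: 2 each from A, B, E = 2*3 = 6 chips; eligible A, B, E
Layer 27-28: 2 each from A, E = 2*2 = 4 chips; eligible A, E

Pot 1: 96 chips, eligible: A, B, D, E
Pot 2: 6 chips, eligible: A, B, E
Pot 3: 4 chips, eligible: A, E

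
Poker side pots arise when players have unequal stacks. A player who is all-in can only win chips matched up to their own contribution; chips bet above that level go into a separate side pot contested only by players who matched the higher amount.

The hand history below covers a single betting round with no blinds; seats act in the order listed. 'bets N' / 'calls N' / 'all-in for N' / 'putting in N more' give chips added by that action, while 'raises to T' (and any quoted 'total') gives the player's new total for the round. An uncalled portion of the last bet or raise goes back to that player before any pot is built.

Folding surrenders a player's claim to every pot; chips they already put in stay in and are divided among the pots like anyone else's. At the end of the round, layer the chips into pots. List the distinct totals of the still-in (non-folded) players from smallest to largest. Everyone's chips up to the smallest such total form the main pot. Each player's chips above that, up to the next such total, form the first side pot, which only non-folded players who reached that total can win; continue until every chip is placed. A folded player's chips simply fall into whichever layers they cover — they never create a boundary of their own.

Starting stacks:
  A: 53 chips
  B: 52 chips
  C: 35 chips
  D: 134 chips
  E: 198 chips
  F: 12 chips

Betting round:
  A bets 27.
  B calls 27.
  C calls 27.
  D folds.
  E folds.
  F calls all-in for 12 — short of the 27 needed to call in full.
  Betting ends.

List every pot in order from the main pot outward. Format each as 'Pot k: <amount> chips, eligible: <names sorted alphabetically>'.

Pot 1: 48 chips, eligible: A, B, C, F
Pot 2: 45 chips, eligible: A, B, C

Derivation:
Contributions: A=27, B=27, C=27, F=12
Folded: D, E
Pot levels (distinct totals of non-folded players): 12, 27
Layer 1-12: 12 each from A, B, C, F = 12*4 = 48 chips; eligible A, B, C, F
Layer 13-27: 15 each from A, B, C = 15*3 = 45 chips; eligible A, B, C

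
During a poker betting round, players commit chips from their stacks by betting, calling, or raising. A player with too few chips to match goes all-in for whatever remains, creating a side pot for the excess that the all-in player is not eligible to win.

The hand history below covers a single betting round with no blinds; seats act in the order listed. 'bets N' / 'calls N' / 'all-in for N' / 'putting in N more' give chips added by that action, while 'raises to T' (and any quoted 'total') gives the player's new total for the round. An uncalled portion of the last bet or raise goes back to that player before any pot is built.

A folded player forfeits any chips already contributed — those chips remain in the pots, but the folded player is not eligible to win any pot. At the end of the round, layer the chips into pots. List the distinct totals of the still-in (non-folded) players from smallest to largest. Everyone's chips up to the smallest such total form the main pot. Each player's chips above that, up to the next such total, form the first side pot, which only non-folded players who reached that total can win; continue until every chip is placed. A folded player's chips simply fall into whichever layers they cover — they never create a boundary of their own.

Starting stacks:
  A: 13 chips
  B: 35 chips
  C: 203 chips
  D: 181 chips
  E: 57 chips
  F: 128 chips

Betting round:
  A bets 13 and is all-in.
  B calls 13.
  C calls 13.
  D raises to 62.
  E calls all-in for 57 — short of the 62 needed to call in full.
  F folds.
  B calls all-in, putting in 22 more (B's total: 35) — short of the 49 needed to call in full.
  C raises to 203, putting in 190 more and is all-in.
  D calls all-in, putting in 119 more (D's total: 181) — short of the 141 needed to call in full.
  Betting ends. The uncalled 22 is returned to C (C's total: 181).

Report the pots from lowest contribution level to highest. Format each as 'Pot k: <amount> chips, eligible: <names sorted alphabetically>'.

Pot 1: 65 chips, eligible: A, B, C, D, E
Pot 2: 88 chips, eligible: B, C, D, E
Pot 3: 66 chips, eligible: C, D, E
Pot 4: 248 chips, eligible: C, D

Derivation:
Contributions (after 22 returned to C): A=13, B=35, C=181, D=181, E=57
Folded: F
Pot levels (distinct totals of non-folded players): 13, 35, 57, 181
Layer 1-13: 13 each from A, B, C, D, E = 13*5 = 65 chips; eligible A, B, C, D, E
Layer 14-35: 22 each from B, C, D, E = 22*4 = 88 chips; eligible B, C, D, E
Layer 36-57: 22 each from C, D, E = 22*3 = 66 chips; eligible C, D, E
Layer 58-181: 124 each from C, D = 124*2 = 248 chips; eligible C, D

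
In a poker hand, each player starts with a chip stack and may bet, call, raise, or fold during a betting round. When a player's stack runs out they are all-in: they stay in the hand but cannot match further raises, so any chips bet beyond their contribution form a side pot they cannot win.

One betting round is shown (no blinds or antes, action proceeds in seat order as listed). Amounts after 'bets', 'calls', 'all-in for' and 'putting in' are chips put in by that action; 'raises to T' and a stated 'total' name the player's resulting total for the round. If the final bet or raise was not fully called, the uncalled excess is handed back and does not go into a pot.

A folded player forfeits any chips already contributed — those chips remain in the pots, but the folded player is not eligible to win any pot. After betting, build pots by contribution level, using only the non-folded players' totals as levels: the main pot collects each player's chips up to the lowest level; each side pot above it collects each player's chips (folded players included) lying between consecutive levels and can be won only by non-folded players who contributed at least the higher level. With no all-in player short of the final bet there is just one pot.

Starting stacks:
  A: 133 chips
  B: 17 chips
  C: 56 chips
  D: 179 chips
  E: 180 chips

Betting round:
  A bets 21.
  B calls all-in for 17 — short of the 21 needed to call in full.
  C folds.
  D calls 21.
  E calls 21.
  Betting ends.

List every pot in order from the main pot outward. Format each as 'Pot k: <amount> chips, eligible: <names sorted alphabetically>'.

Pot 1: 68 chips, eligible: A, B, D, E
Pot 2: 12 chips, eligible: A, D, E

Derivation:
Contributions: A=21, B=17, D=21, E=21
Folded: C
Pot levels (distinct totals of non-folded players): 17, 21
Layer 1-17: 17 each from A, B, D, E = 17*4 = 68 chips; eligible A, B, D, E
Layer 18-21: 4 each from A, D, E = 4*3 = 12 chips; eligible A, D, E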